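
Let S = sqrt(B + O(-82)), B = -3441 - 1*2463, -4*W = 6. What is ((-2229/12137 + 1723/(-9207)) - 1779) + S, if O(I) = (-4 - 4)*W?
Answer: -198836428115/111745359 + 2*I*sqrt(1473) ≈ -1779.4 + 76.759*I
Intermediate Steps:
W = -3/2 (W = -1/4*6 = -3/2 ≈ -1.5000)
O(I) = 12 (O(I) = (-4 - 4)*(-3/2) = -8*(-3/2) = 12)
B = -5904 (B = -3441 - 2463 = -5904)
S = 2*I*sqrt(1473) (S = sqrt(-5904 + 12) = sqrt(-5892) = 2*I*sqrt(1473) ≈ 76.759*I)
((-2229/12137 + 1723/(-9207)) - 1779) + S = ((-2229/12137 + 1723/(-9207)) - 1779) + 2*I*sqrt(1473) = ((-2229*1/12137 + 1723*(-1/9207)) - 1779) + 2*I*sqrt(1473) = ((-2229/12137 - 1723/9207) - 1779) + 2*I*sqrt(1473) = (-41434454/111745359 - 1779) + 2*I*sqrt(1473) = -198836428115/111745359 + 2*I*sqrt(1473)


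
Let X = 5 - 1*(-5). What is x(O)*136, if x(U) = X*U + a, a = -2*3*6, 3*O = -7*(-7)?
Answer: 51952/3 ≈ 17317.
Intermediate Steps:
X = 10 (X = 5 + 5 = 10)
O = 49/3 (O = (-7*(-7))/3 = (⅓)*49 = 49/3 ≈ 16.333)
a = -36 (a = -6*6 = -36)
x(U) = -36 + 10*U (x(U) = 10*U - 36 = -36 + 10*U)
x(O)*136 = (-36 + 10*(49/3))*136 = (-36 + 490/3)*136 = (382/3)*136 = 51952/3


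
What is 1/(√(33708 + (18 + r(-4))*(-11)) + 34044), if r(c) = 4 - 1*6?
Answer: 8511/289740101 - √8383/579480202 ≈ 2.9217e-5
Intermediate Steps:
r(c) = -2 (r(c) = 4 - 6 = -2)
1/(√(33708 + (18 + r(-4))*(-11)) + 34044) = 1/(√(33708 + (18 - 2)*(-11)) + 34044) = 1/(√(33708 + 16*(-11)) + 34044) = 1/(√(33708 - 176) + 34044) = 1/(√33532 + 34044) = 1/(2*√8383 + 34044) = 1/(34044 + 2*√8383)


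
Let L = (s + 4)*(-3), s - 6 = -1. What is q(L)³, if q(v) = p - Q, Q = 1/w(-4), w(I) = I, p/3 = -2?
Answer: -12167/64 ≈ -190.11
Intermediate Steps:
p = -6 (p = 3*(-2) = -6)
s = 5 (s = 6 - 1 = 5)
Q = -¼ (Q = 1/(-4) = 1*(-¼) = -¼ ≈ -0.25000)
L = -27 (L = (5 + 4)*(-3) = 9*(-3) = -27)
q(v) = -23/4 (q(v) = -6 - 1*(-¼) = -6 + ¼ = -23/4)
q(L)³ = (-23/4)³ = -12167/64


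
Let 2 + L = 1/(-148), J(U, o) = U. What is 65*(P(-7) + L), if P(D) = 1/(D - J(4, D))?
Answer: -221975/1628 ≈ -136.35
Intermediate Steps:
L = -297/148 (L = -2 + 1/(-148) = -2 - 1/148 = -297/148 ≈ -2.0068)
P(D) = 1/(-4 + D) (P(D) = 1/(D - 1*4) = 1/(D - 4) = 1/(-4 + D))
65*(P(-7) + L) = 65*(1/(-4 - 7) - 297/148) = 65*(1/(-11) - 297/148) = 65*(-1/11 - 297/148) = 65*(-3415/1628) = -221975/1628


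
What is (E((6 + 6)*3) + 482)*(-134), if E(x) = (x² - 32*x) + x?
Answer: -88708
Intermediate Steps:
E(x) = x² - 31*x
(E((6 + 6)*3) + 482)*(-134) = (((6 + 6)*3)*(-31 + (6 + 6)*3) + 482)*(-134) = ((12*3)*(-31 + 12*3) + 482)*(-134) = (36*(-31 + 36) + 482)*(-134) = (36*5 + 482)*(-134) = (180 + 482)*(-134) = 662*(-134) = -88708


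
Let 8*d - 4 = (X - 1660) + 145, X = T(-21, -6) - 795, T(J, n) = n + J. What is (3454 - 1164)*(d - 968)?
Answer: -11538165/4 ≈ -2.8845e+6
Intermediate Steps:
T(J, n) = J + n
X = -822 (X = (-21 - 6) - 795 = -27 - 795 = -822)
d = -2333/8 (d = ½ + ((-822 - 1660) + 145)/8 = ½ + (-2482 + 145)/8 = ½ + (⅛)*(-2337) = ½ - 2337/8 = -2333/8 ≈ -291.63)
(3454 - 1164)*(d - 968) = (3454 - 1164)*(-2333/8 - 968) = 2290*(-10077/8) = -11538165/4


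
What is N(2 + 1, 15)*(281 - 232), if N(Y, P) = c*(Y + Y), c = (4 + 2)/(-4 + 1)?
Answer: -588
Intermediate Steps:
c = -2 (c = 6/(-3) = 6*(-1/3) = -2)
N(Y, P) = -4*Y (N(Y, P) = -2*(Y + Y) = -4*Y)
N(2 + 1, 15)*(281 - 232) = (-4*(2 + 1))*(281 - 232) = -4*3*49 = -12*49 = -588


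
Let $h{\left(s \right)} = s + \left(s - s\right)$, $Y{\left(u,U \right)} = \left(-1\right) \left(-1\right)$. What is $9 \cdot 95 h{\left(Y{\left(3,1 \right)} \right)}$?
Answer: $855$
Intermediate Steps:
$Y{\left(u,U \right)} = 1$
$h{\left(s \right)} = s$ ($h{\left(s \right)} = s + 0 = s$)
$9 \cdot 95 h{\left(Y{\left(3,1 \right)} \right)} = 9 \cdot 95 \cdot 1 = 855 \cdot 1 = 855$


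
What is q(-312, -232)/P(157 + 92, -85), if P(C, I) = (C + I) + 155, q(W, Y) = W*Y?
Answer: 2496/11 ≈ 226.91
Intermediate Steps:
P(C, I) = 155 + C + I
q(-312, -232)/P(157 + 92, -85) = (-312*(-232))/(155 + (157 + 92) - 85) = 72384/(155 + 249 - 85) = 72384/319 = 72384*(1/319) = 2496/11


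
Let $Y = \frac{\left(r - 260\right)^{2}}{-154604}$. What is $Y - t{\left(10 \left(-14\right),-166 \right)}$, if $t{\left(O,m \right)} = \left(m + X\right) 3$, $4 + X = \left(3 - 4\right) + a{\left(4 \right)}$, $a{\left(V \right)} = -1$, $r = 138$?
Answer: $\frac{19940195}{38651} \approx 515.9$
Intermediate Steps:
$Y = - \frac{3721}{38651}$ ($Y = \frac{\left(138 - 260\right)^{2}}{-154604} = \left(-122\right)^{2} \left(- \frac{1}{154604}\right) = 14884 \left(- \frac{1}{154604}\right) = - \frac{3721}{38651} \approx -0.096272$)
$X = -6$ ($X = -4 + \left(\left(3 - 4\right) - 1\right) = -4 - 2 = -6$)
$t{\left(O,m \right)} = -18 + 3 m$ ($t{\left(O,m \right)} = \left(m - 6\right) 3 = \left(-6 + m\right) 3 = -18 + 3 m$)
$Y - t{\left(10 \left(-14\right),-166 \right)} = - \frac{3721}{38651} - \left(-18 + 3 \left(-166\right)\right) = - \frac{3721}{38651} - \left(-18 - 498\right) = - \frac{3721}{38651} - -516 = - \frac{3721}{38651} + 516 = \frac{19940195}{38651}$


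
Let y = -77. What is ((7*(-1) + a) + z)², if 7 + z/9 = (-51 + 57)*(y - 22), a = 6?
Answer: 29268100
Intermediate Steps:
z = -5409 (z = -63 + 9*((-51 + 57)*(-77 - 22)) = -63 + 9*(6*(-99)) = -63 + 9*(-594) = -63 - 5346 = -5409)
((7*(-1) + a) + z)² = ((7*(-1) + 6) - 5409)² = ((-7 + 6) - 5409)² = (-1 - 5409)² = (-5410)² = 29268100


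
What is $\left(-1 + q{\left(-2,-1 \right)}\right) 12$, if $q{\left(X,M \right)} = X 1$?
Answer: $-36$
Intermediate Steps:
$q{\left(X,M \right)} = X$
$\left(-1 + q{\left(-2,-1 \right)}\right) 12 = \left(-1 - 2\right) 12 = \left(-3\right) 12 = -36$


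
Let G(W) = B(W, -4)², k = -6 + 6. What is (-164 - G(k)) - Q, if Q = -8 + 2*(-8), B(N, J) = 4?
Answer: -156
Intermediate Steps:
k = 0
Q = -24 (Q = -8 - 16 = -24)
G(W) = 16 (G(W) = 4² = 16)
(-164 - G(k)) - Q = (-164 - 1*16) - 1*(-24) = (-164 - 16) + 24 = -180 + 24 = -156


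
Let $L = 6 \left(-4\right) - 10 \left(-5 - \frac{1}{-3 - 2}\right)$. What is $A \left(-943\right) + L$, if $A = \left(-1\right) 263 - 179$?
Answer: $416830$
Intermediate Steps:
$A = -442$ ($A = -263 - 179 = -442$)
$L = 24$ ($L = -24 - 10 \left(-5 - \frac{1}{-5}\right) = -24 - 10 \left(-5 - - \frac{1}{5}\right) = -24 - 10 \left(-5 + \frac{1}{5}\right) = -24 - -48 = -24 + 48 = 24$)
$A \left(-943\right) + L = \left(-442\right) \left(-943\right) + 24 = 416806 + 24 = 416830$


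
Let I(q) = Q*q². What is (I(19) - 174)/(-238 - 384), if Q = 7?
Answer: -2353/622 ≈ -3.7830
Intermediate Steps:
I(q) = 7*q²
(I(19) - 174)/(-238 - 384) = (7*19² - 174)/(-238 - 384) = (7*361 - 174)/(-622) = (2527 - 174)*(-1/622) = 2353*(-1/622) = -2353/622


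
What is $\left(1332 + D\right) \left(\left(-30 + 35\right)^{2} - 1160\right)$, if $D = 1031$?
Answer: $-2682005$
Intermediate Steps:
$\left(1332 + D\right) \left(\left(-30 + 35\right)^{2} - 1160\right) = \left(1332 + 1031\right) \left(\left(-30 + 35\right)^{2} - 1160\right) = 2363 \left(5^{2} - 1160\right) = 2363 \left(25 - 1160\right) = 2363 \left(-1135\right) = -2682005$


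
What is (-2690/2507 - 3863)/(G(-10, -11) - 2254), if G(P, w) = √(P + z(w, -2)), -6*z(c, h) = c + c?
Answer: 2848045914/1661330803 + 9687231*I*√57/38210608469 ≈ 1.7143 + 0.001914*I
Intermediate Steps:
z(c, h) = -c/3 (z(c, h) = -(c + c)/6 = -c/3)
G(P, w) = √(P - w/3)
(-2690/2507 - 3863)/(G(-10, -11) - 2254) = (-2690/2507 - 3863)/(√(-3*(-11) + 9*(-10))/3 - 2254) = (-2690*1/2507 - 3863)/(√(33 - 90)/3 - 2254) = (-2690/2507 - 3863)/(√(-57)/3 - 2254) = -9687231/(2507*((I*√57)/3 - 2254)) = -9687231/(2507*(I*√57/3 - 2254)) = -9687231/(2507*(-2254 + I*√57/3))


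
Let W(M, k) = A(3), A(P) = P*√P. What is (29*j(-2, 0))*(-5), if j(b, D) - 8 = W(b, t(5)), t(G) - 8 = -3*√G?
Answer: -1160 - 435*√3 ≈ -1913.4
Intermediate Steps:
A(P) = P^(3/2)
t(G) = 8 - 3*√G
W(M, k) = 3*√3 (W(M, k) = 3^(3/2) = 3*√3)
j(b, D) = 8 + 3*√3
(29*j(-2, 0))*(-5) = (29*(8 + 3*√3))*(-5) = (232 + 87*√3)*(-5) = -1160 - 435*√3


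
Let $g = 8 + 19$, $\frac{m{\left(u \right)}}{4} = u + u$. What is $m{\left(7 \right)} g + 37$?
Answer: $1549$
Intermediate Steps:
$m{\left(u \right)} = 8 u$ ($m{\left(u \right)} = 4 \left(u + u\right) = 4 \cdot 2 u = 8 u$)
$g = 27$
$m{\left(7 \right)} g + 37 = 8 \cdot 7 \cdot 27 + 37 = 56 \cdot 27 + 37 = 1512 + 37 = 1549$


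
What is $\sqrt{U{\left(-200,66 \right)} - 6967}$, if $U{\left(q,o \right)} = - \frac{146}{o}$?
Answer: $\frac{4 i \sqrt{474342}}{33} \approx 83.482 i$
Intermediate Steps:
$\sqrt{U{\left(-200,66 \right)} - 6967} = \sqrt{- \frac{146}{66} - 6967} = \sqrt{\left(-146\right) \frac{1}{66} - 6967} = \sqrt{- \frac{73}{33} - 6967} = \sqrt{- \frac{229984}{33}} = \frac{4 i \sqrt{474342}}{33}$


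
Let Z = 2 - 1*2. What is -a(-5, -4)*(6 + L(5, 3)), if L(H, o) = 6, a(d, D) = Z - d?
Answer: -60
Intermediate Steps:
Z = 0 (Z = 2 - 2 = 0)
a(d, D) = -d (a(d, D) = 0 - d = -d)
-a(-5, -4)*(6 + L(5, 3)) = -(-1*(-5))*(6 + 6) = -5*12 = -1*60 = -60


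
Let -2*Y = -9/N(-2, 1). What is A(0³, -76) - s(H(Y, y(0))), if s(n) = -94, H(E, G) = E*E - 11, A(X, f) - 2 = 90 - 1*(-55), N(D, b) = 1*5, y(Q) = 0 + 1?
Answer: 241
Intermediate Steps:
y(Q) = 1
N(D, b) = 5
Y = 9/10 (Y = -(-9)/(2*5) = -½*(-9/5) = 9/10 ≈ 0.90000)
A(X, f) = 147 (A(X, f) = 2 + (90 - 1*(-55)) = 2 + (90 + 55) = 2 + 145 = 147)
H(E, G) = -11 + E² (H(E, G) = E² - 11 = -11 + E²)
A(0³, -76) - s(H(Y, y(0))) = 147 - 1*(-94) = 147 + 94 = 241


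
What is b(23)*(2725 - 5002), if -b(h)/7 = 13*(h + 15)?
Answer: 7873866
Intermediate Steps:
b(h) = -1365 - 91*h (b(h) = -91*(h + 15) = -91*(15 + h) = -7*(195 + 13*h) = -1365 - 91*h)
b(23)*(2725 - 5002) = (-1365 - 91*23)*(2725 - 5002) = (-1365 - 2093)*(-2277) = -3458*(-2277) = 7873866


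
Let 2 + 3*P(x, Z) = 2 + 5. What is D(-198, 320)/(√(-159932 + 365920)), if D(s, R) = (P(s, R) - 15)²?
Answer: 800*√51497/463473 ≈ 0.39170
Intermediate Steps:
P(x, Z) = 5/3 (P(x, Z) = -⅔ + (2 + 5)/3 = -⅔ + (⅓)*7 = -⅔ + 7/3 = 5/3)
D(s, R) = 1600/9 (D(s, R) = (5/3 - 15)² = (-40/3)² = 1600/9)
D(-198, 320)/(√(-159932 + 365920)) = 1600/(9*(√(-159932 + 365920))) = 1600/(9*(√205988)) = 1600/(9*((2*√51497))) = 1600*(√51497/102994)/9 = 800*√51497/463473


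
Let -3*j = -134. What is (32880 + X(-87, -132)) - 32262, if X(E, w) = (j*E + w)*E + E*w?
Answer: 361668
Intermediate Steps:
j = 134/3 (j = -⅓*(-134) = 134/3 ≈ 44.667)
X(E, w) = E*w + E*(w + 134*E/3) (X(E, w) = (134*E/3 + w)*E + E*w = (w + 134*E/3)*E + E*w = E*(w + 134*E/3) + E*w = E*w + E*(w + 134*E/3))
(32880 + X(-87, -132)) - 32262 = (32880 + (⅔)*(-87)*(3*(-132) + 67*(-87))) - 32262 = (32880 + (⅔)*(-87)*(-396 - 5829)) - 32262 = (32880 + (⅔)*(-87)*(-6225)) - 32262 = (32880 + 361050) - 32262 = 393930 - 32262 = 361668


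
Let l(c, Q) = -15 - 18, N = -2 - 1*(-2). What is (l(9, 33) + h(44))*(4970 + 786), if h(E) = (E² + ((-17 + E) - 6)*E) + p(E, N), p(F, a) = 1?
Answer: 16277968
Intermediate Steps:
N = 0 (N = -2 + 2 = 0)
l(c, Q) = -33
h(E) = 1 + E² + E*(-23 + E) (h(E) = (E² + ((-17 + E) - 6)*E) + 1 = (E² + (-23 + E)*E) + 1 = (E² + E*(-23 + E)) + 1 = 1 + E² + E*(-23 + E))
(l(9, 33) + h(44))*(4970 + 786) = (-33 + (1 - 23*44 + 2*44²))*(4970 + 786) = (-33 + (1 - 1012 + 2*1936))*5756 = (-33 + (1 - 1012 + 3872))*5756 = (-33 + 2861)*5756 = 2828*5756 = 16277968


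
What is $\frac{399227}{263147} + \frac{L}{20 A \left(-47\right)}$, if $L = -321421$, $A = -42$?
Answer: $- \frac{68819489927}{10389043560} \approx -6.6242$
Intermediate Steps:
$\frac{399227}{263147} + \frac{L}{20 A \left(-47\right)} = \frac{399227}{263147} - \frac{321421}{20 \left(-42\right) \left(-47\right)} = 399227 \cdot \frac{1}{263147} - \frac{321421}{\left(-840\right) \left(-47\right)} = \frac{399227}{263147} - \frac{321421}{39480} = - \frac{68819489927}{10389043560}$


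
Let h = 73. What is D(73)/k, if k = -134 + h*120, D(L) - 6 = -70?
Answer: -32/4313 ≈ -0.0074194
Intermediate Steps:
D(L) = -64 (D(L) = 6 - 70 = -64)
k = 8626 (k = -134 + 73*120 = -134 + 8760 = 8626)
D(73)/k = -64/8626 = -64*1/8626 = -32/4313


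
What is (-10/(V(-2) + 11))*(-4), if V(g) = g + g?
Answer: 40/7 ≈ 5.7143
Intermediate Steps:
V(g) = 2*g
(-10/(V(-2) + 11))*(-4) = (-10/(2*(-2) + 11))*(-4) = (-10/(-4 + 11))*(-4) = (-10/7)*(-4) = ((⅐)*(-10))*(-4) = -10/7*(-4) = 40/7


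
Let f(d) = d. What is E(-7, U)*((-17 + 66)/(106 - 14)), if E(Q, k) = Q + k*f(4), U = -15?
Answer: -3283/92 ≈ -35.685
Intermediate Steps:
E(Q, k) = Q + 4*k (E(Q, k) = Q + k*4 = Q + 4*k)
E(-7, U)*((-17 + 66)/(106 - 14)) = (-7 + 4*(-15))*((-17 + 66)/(106 - 14)) = (-7 - 60)*(49/92) = -3283/92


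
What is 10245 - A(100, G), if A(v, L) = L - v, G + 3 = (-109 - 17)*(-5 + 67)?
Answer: 18160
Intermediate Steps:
G = -7815 (G = -3 + (-109 - 17)*(-5 + 67) = -3 - 126*62 = -3 - 7812 = -7815)
10245 - A(100, G) = 10245 - (-7815 - 1*100) = 10245 - (-7815 - 100) = 10245 - 1*(-7915) = 10245 + 7915 = 18160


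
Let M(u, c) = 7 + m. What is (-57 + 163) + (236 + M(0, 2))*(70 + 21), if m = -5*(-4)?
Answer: 24039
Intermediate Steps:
m = 20
M(u, c) = 27 (M(u, c) = 7 + 20 = 27)
(-57 + 163) + (236 + M(0, 2))*(70 + 21) = (-57 + 163) + (236 + 27)*(70 + 21) = 106 + 263*91 = 106 + 23933 = 24039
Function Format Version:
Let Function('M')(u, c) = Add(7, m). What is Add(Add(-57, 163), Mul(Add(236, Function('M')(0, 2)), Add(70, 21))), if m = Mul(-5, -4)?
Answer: 24039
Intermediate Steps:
m = 20
Function('M')(u, c) = 27 (Function('M')(u, c) = Add(7, 20) = 27)
Add(Add(-57, 163), Mul(Add(236, Function('M')(0, 2)), Add(70, 21))) = Add(Add(-57, 163), Mul(Add(236, 27), Add(70, 21))) = Add(106, Mul(263, 91)) = Add(106, 23933) = 24039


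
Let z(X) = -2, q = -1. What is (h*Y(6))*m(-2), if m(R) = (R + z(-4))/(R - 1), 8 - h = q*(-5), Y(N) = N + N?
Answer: 48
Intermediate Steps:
Y(N) = 2*N
h = 3 (h = 8 - (-1)*(-5) = 8 - 1*5 = 8 - 5 = 3)
m(R) = (-2 + R)/(-1 + R) (m(R) = (R - 2)/(R - 1) = (-2 + R)/(-1 + R))
(h*Y(6))*m(-2) = (3*(2*6))*((-2 - 2)/(-1 - 2)) = (3*12)*(-4/(-3)) = 36*(-⅓*(-4)) = 36*(4/3) = 48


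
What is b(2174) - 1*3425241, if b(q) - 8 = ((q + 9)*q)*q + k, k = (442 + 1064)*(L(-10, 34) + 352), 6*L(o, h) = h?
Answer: 10314573921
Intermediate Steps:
L(o, h) = h/6
k = 538646 (k = (442 + 1064)*((⅙)*34 + 352) = 1506*(17/3 + 352) = 1506*(1073/3) = 538646)
b(q) = 538654 + q²*(9 + q) (b(q) = 8 + (((q + 9)*q)*q + 538646) = 8 + (((9 + q)*q)*q + 538646) = 8 + ((q*(9 + q))*q + 538646) = 8 + (q²*(9 + q) + 538646) = 8 + (538646 + q²*(9 + q)) = 538654 + q²*(9 + q))
b(2174) - 1*3425241 = (538654 + 2174³ + 9*2174²) - 1*3425241 = (538654 + 10274924024 + 9*4726276) - 3425241 = (538654 + 10274924024 + 42536484) - 3425241 = 10317999162 - 3425241 = 10314573921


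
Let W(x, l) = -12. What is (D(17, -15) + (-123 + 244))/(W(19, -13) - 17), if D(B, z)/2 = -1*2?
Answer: -117/29 ≈ -4.0345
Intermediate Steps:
D(B, z) = -4 (D(B, z) = 2*(-1*2) = 2*(-2) = -4)
(D(17, -15) + (-123 + 244))/(W(19, -13) - 17) = (-4 + (-123 + 244))/(-12 - 17) = (-4 + 121)/(-29) = 117*(-1/29) = -117/29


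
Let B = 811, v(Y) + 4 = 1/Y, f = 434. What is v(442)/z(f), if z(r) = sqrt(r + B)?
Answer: -589*sqrt(1245)/183430 ≈ -0.11330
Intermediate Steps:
v(Y) = -4 + 1/Y
z(r) = sqrt(811 + r) (z(r) = sqrt(r + 811) = sqrt(811 + r))
v(442)/z(f) = (-4 + 1/442)/(sqrt(811 + 434)) = (-4 + 1/442)/(sqrt(1245)) = -589*sqrt(1245)/183430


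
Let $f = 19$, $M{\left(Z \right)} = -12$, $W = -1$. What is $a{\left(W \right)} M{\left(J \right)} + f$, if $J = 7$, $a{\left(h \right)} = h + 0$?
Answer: $31$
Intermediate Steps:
$a{\left(h \right)} = h$
$a{\left(W \right)} M{\left(J \right)} + f = \left(-1\right) \left(-12\right) + 19 = 12 + 19 = 31$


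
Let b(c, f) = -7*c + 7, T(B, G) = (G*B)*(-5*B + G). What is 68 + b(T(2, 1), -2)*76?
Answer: 10176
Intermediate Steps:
T(B, G) = B*G*(G - 5*B) (T(B, G) = (B*G)*(G - 5*B) = B*G*(G - 5*B))
b(c, f) = 7 - 7*c
68 + b(T(2, 1), -2)*76 = 68 + (7 - 14*(1 - 5*2))*76 = 68 + (7 - 14*(1 - 10))*76 = 68 + (7 - 14*(-9))*76 = 68 + (7 - 7*(-18))*76 = 68 + (7 + 126)*76 = 68 + 133*76 = 68 + 10108 = 10176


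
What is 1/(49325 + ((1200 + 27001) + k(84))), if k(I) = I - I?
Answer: 1/77526 ≈ 1.2899e-5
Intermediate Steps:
k(I) = 0
1/(49325 + ((1200 + 27001) + k(84))) = 1/(49325 + ((1200 + 27001) + 0)) = 1/(49325 + (28201 + 0)) = 1/(49325 + 28201) = 1/77526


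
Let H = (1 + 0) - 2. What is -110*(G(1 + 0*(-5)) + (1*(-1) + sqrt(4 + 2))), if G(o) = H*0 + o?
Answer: -110*sqrt(6) ≈ -269.44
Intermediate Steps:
H = -1 (H = 1 - 2 = -1)
G(o) = o (G(o) = -1*0 + o = 0 + o = o)
-110*(G(1 + 0*(-5)) + (1*(-1) + sqrt(4 + 2))) = -110*((1 + 0*(-5)) + (1*(-1) + sqrt(4 + 2))) = -110*((1 + 0) + (-1 + sqrt(6))) = -110*(1 + (-1 + sqrt(6))) = -110*sqrt(6)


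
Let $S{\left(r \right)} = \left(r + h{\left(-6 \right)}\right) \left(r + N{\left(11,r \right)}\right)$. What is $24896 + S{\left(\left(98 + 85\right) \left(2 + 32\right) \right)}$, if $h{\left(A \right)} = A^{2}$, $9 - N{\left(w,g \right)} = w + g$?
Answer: $12380$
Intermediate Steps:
$N{\left(w,g \right)} = 9 - g - w$ ($N{\left(w,g \right)} = 9 - \left(w + g\right) = 9 - \left(g + w\right) = 9 - g - w$)
$S{\left(r \right)} = -72 - 2 r$ ($S{\left(r \right)} = \left(r + \left(-6\right)^{2}\right) \left(r - \left(2 + r\right)\right) = \left(r + 36\right) \left(r - \left(2 + r\right)\right) = \left(36 + r\right) \left(r - \left(2 + r\right)\right) = \left(36 + r\right) \left(-2\right) = -72 - 2 r$)
$24896 + S{\left(\left(98 + 85\right) \left(2 + 32\right) \right)} = 24896 - \left(72 + 2 \left(98 + 85\right) \left(2 + 32\right)\right) = 24896 - \left(72 + 2 \cdot 183 \cdot 34\right) = 24896 - 12516 = 12380$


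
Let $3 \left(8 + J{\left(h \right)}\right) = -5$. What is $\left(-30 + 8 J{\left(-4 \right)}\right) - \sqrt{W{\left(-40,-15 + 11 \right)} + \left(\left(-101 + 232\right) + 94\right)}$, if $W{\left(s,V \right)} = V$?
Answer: $- \frac{322}{3} - \sqrt{221} \approx -122.2$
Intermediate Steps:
$J{\left(h \right)} = - \frac{29}{3}$ ($J{\left(h \right)} = -8 + \frac{1}{3} \left(-5\right) = -8 - \frac{5}{3} = - \frac{29}{3}$)
$\left(-30 + 8 J{\left(-4 \right)}\right) - \sqrt{W{\left(-40,-15 + 11 \right)} + \left(\left(-101 + 232\right) + 94\right)} = \left(-30 + 8 \left(- \frac{29}{3}\right)\right) - \sqrt{\left(-15 + 11\right) + \left(\left(-101 + 232\right) + 94\right)} = \left(-30 - \frac{232}{3}\right) - \sqrt{-4 + \left(131 + 94\right)} = - \frac{322}{3} - \sqrt{-4 + 225} = - \frac{322}{3} - \sqrt{221}$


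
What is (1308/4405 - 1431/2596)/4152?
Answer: -969329/15826565920 ≈ -6.1247e-5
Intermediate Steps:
(1308/4405 - 1431/2596)/4152 = (1308*(1/4405) - 1431*1/2596)*(1/4152) = (1308/4405 - 1431/2596)*(1/4152) = -2907987/11435380*1/4152 = -969329/15826565920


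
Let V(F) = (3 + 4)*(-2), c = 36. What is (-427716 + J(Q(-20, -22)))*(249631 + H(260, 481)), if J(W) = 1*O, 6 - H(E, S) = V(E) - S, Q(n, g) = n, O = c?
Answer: -106976453760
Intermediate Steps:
O = 36
V(F) = -14 (V(F) = 7*(-2) = -14)
H(E, S) = 20 + S (H(E, S) = 6 - (-14 - S) = 6 + (14 + S) = 20 + S)
J(W) = 36 (J(W) = 1*36 = 36)
(-427716 + J(Q(-20, -22)))*(249631 + H(260, 481)) = (-427716 + 36)*(249631 + (20 + 481)) = -427680*(249631 + 501) = -427680*250132 = -106976453760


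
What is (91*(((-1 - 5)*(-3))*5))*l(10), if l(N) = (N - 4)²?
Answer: 294840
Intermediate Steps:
l(N) = (-4 + N)²
(91*(((-1 - 5)*(-3))*5))*l(10) = (91*(((-1 - 5)*(-3))*5))*(-4 + 10)² = (91*(-6*(-3)*5))*6² = (91*(18*5))*36 = (91*90)*36 = 8190*36 = 294840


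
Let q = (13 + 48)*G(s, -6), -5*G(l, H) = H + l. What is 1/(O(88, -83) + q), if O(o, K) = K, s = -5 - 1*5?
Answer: 5/561 ≈ 0.0089127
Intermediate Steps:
s = -10 (s = -5 - 5 = -10)
G(l, H) = -H/5 - l/5 (G(l, H) = -(H + l)/5 = -H/5 - l/5)
q = 976/5 (q = (13 + 48)*(-⅕*(-6) - ⅕*(-10)) = 61*(6/5 + 2) = 61*(16/5) = 976/5 ≈ 195.20)
1/(O(88, -83) + q) = 1/(-83 + 976/5) = 1/(561/5) = 5/561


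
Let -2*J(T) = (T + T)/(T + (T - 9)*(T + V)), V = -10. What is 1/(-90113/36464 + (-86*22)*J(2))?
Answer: 1057456/66376611 ≈ 0.015931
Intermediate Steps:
J(T) = -T/(T + (-10 + T)*(-9 + T)) (J(T) = -(T + T)/(2*(T + (T - 9)*(T - 10))) = -2*T/(2*(T + (-9 + T)*(-10 + T))) = -2*T/(2*(T + (-10 + T)*(-9 + T))) = -T/(T + (-10 + T)*(-9 + T)))
1/(-90113/36464 + (-86*22)*J(2)) = 1/(-90113/36464 + (-86*22)*(-1*2/(90 + 2² - 18*2))) = 1/(-90113*1/36464 - (-1892)*2/(90 + 4 - 36)) = 1/(-90113/36464 - (-1892)*2/58) = 1/(-90113/36464 - 1892*(-1/29)) = 1/(-90113/36464 + 1892/29) = 1/(66376611/1057456) = 1057456/66376611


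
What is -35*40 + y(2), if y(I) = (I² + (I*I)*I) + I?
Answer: -1386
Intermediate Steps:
y(I) = I + I² + I³ (y(I) = (I² + I²*I) + I = (I² + I³) + I = I + I² + I³)
-35*40 + y(2) = -35*40 + 2*(1 + 2 + 2²) = -1400 + 2*(1 + 2 + 4) = -1400 + 2*7 = -1400 + 14 = -1386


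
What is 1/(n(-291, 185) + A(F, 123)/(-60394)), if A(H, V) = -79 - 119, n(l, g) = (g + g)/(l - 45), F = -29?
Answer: -5073096/5569813 ≈ -0.91082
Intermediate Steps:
n(l, g) = 2*g/(-45 + l) (n(l, g) = (2*g)/(-45 + l) = 2*g/(-45 + l))
A(H, V) = -198
1/(n(-291, 185) + A(F, 123)/(-60394)) = 1/(2*185/(-45 - 291) - 198/(-60394)) = 1/(2*185/(-336) - 198*(-1/60394)) = 1/(2*185*(-1/336) + 99/30197) = 1/(-185/168 + 99/30197) = 1/(-5569813/5073096) = -5073096/5569813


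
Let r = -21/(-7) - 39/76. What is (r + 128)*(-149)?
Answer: -1477633/76 ≈ -19443.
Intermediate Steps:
r = 189/76 (r = -21*(-1/7) - 39*1/76 = 3 - 39/76 = 189/76 ≈ 2.4868)
(r + 128)*(-149) = (189/76 + 128)*(-149) = (9917/76)*(-149) = -1477633/76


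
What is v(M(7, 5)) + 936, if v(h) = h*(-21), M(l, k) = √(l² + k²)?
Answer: 936 - 21*√74 ≈ 755.35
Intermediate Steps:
M(l, k) = √(k² + l²)
v(h) = -21*h
v(M(7, 5)) + 936 = -21*√(5² + 7²) + 936 = -21*√(25 + 49) + 936 = -21*√74 + 936 = 936 - 21*√74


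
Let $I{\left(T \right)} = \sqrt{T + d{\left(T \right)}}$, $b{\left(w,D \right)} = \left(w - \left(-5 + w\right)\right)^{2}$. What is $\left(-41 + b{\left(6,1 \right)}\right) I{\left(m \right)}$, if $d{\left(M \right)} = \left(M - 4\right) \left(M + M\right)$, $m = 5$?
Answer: $- 16 \sqrt{15} \approx -61.968$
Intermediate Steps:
$d{\left(M \right)} = 2 M \left(-4 + M\right)$ ($d{\left(M \right)} = \left(-4 + M\right) 2 M = 2 M \left(-4 + M\right)$)
$b{\left(w,D \right)} = 25$ ($b{\left(w,D \right)} = 5^{2} = 25$)
$I{\left(T \right)} = \sqrt{T + 2 T \left(-4 + T\right)}$
$\left(-41 + b{\left(6,1 \right)}\right) I{\left(m \right)} = \left(-41 + 25\right) \sqrt{5 \left(-7 + 2 \cdot 5\right)} = - 16 \sqrt{5 \left(-7 + 10\right)} = - 16 \sqrt{5 \cdot 3} = - 16 \sqrt{15}$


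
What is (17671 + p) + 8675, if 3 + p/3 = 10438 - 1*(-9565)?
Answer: 86346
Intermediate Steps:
p = 60000 (p = -9 + 3*(10438 - 1*(-9565)) = -9 + 3*(10438 + 9565) = -9 + 3*20003 = -9 + 60009 = 60000)
(17671 + p) + 8675 = (17671 + 60000) + 8675 = 77671 + 8675 = 86346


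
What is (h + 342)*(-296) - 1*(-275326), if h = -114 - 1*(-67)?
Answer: 188006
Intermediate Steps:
h = -47 (h = -114 + 67 = -47)
(h + 342)*(-296) - 1*(-275326) = (-47 + 342)*(-296) - 1*(-275326) = 295*(-296) + 275326 = -87320 + 275326 = 188006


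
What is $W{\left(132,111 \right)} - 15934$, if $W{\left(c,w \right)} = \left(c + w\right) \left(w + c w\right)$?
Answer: $3571475$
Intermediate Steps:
$W{\left(132,111 \right)} - 15934 = 111 \left(132 + 111 + 132^{2} + 132 \cdot 111\right) - 15934 = 111 \left(132 + 111 + 17424 + 14652\right) - 15934 = 111 \cdot 32319 - 15934 = 3587409 - 15934 = 3571475$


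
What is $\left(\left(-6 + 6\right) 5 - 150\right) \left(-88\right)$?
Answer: $13200$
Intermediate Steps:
$\left(\left(-6 + 6\right) 5 - 150\right) \left(-88\right) = \left(0 \cdot 5 - 150\right) \left(-88\right) = \left(0 - 150\right) \left(-88\right) = \left(-150\right) \left(-88\right) = 13200$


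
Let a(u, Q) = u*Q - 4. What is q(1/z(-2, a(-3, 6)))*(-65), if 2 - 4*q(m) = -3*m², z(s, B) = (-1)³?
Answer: -325/4 ≈ -81.250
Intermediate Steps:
a(u, Q) = -4 + Q*u (a(u, Q) = Q*u - 4 = -4 + Q*u)
z(s, B) = -1
q(m) = ½ + 3*m²/4 (q(m) = ½ - (-3)*m²/4 = ½ + 3*m²/4)
q(1/z(-2, a(-3, 6)))*(-65) = (½ + 3*(1/(-1))²/4)*(-65) = (½ + (¾)*(-1)²)*(-65) = (½ + (¾)*1)*(-65) = (½ + ¾)*(-65) = (5/4)*(-65) = -325/4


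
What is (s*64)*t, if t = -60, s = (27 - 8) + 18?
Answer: -142080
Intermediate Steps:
s = 37 (s = 19 + 18 = 37)
(s*64)*t = (37*64)*(-60) = 2368*(-60) = -142080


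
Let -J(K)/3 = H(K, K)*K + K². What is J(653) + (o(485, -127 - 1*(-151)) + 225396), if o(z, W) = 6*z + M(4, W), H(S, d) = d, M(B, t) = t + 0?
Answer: -2330124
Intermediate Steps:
M(B, t) = t
o(z, W) = W + 6*z (o(z, W) = 6*z + W = W + 6*z)
J(K) = -6*K² (J(K) = -3*(K*K + K²) = -3*(K² + K²) = -6*K²)
J(653) + (o(485, -127 - 1*(-151)) + 225396) = -6*653² + (((-127 - 1*(-151)) + 6*485) + 225396) = -6*426409 + (((-127 + 151) + 2910) + 225396) = -2558454 + ((24 + 2910) + 225396) = -2558454 + (2934 + 225396) = -2558454 + 228330 = -2330124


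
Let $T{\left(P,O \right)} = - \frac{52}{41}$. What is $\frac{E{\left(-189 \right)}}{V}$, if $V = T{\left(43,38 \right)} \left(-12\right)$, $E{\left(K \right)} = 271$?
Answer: $\frac{11111}{624} \approx 17.806$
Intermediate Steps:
$T{\left(P,O \right)} = - \frac{52}{41}$ ($T{\left(P,O \right)} = \left(-52\right) \frac{1}{41} = - \frac{52}{41}$)
$V = \frac{624}{41}$ ($V = \left(- \frac{52}{41}\right) \left(-12\right) = \frac{624}{41} \approx 15.22$)
$\frac{E{\left(-189 \right)}}{V} = \frac{271}{\frac{624}{41}} = 271 \cdot \frac{41}{624} = \frac{11111}{624}$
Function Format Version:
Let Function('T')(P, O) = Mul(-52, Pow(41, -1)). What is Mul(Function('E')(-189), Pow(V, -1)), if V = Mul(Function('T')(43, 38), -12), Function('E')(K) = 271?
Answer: Rational(11111, 624) ≈ 17.806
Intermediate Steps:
Function('T')(P, O) = Rational(-52, 41) (Function('T')(P, O) = Mul(-52, Rational(1, 41)) = Rational(-52, 41))
V = Rational(624, 41) (V = Mul(Rational(-52, 41), -12) = Rational(624, 41) ≈ 15.220)
Mul(Function('E')(-189), Pow(V, -1)) = Mul(271, Pow(Rational(624, 41), -1)) = Mul(271, Rational(41, 624)) = Rational(11111, 624)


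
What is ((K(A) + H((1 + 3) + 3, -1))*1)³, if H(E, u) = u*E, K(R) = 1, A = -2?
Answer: -216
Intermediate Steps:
H(E, u) = E*u
((K(A) + H((1 + 3) + 3, -1))*1)³ = ((1 + ((1 + 3) + 3)*(-1))*1)³ = ((1 + (4 + 3)*(-1))*1)³ = ((1 + 7*(-1))*1)³ = ((1 - 7)*1)³ = (-6*1)³ = (-6)³ = -216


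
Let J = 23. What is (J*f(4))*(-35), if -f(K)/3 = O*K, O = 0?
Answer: 0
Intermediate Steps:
f(K) = 0 (f(K) = -0*K = -3*0 = 0)
(J*f(4))*(-35) = (23*0)*(-35) = 0*(-35) = 0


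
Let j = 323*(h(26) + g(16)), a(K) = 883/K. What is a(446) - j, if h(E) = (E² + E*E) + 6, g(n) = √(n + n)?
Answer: -195629881/446 - 1292*√2 ≈ -4.4046e+5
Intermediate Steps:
g(n) = √2*√n (g(n) = √(2*n) = √2*√n)
h(E) = 6 + 2*E² (h(E) = (E² + E²) + 6 = 2*E² + 6 = 6 + 2*E²)
j = 438634 + 1292*√2 (j = 323*((6 + 2*26²) + √2*√16) = 323*((6 + 2*676) + √2*4) = 323*((6 + 1352) + 4*√2) = 323*(1358 + 4*√2) = 438634 + 1292*√2 ≈ 4.4046e+5)
a(446) - j = 883/446 - (438634 + 1292*√2) = 883*(1/446) + (-438634 - 1292*√2) = 883/446 + (-438634 - 1292*√2) = -195629881/446 - 1292*√2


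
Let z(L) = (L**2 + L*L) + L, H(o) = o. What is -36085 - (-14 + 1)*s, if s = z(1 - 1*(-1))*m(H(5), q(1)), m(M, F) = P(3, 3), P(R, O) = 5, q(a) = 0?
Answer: -35435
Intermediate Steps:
z(L) = L + 2*L**2 (z(L) = (L**2 + L**2) + L = 2*L**2 + L = L + 2*L**2)
m(M, F) = 5
s = 50 (s = ((1 - 1*(-1))*(1 + 2*(1 - 1*(-1))))*5 = ((1 + 1)*(1 + 2*(1 + 1)))*5 = (2*(1 + 2*2))*5 = (2*(1 + 4))*5 = (2*5)*5 = 10*5 = 50)
-36085 - (-14 + 1)*s = -36085 - (-14 + 1)*50 = -36085 - (-13)*50 = -36085 - 1*(-650) = -36085 + 650 = -35435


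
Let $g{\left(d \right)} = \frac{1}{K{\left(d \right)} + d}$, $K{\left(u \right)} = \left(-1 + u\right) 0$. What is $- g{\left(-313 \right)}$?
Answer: $\frac{1}{313} \approx 0.0031949$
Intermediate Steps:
$K{\left(u \right)} = 0$
$g{\left(d \right)} = \frac{1}{d}$ ($g{\left(d \right)} = \frac{1}{0 + d} = \frac{1}{d}$)
$- g{\left(-313 \right)} = - \frac{1}{-313} = \left(-1\right) \left(- \frac{1}{313}\right) = \frac{1}{313}$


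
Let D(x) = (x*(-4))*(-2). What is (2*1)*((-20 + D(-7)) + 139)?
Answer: 126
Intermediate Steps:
D(x) = 8*x (D(x) = -4*x*(-2) = 8*x)
(2*1)*((-20 + D(-7)) + 139) = (2*1)*((-20 + 8*(-7)) + 139) = 2*((-20 - 56) + 139) = 2*(-76 + 139) = 2*63 = 126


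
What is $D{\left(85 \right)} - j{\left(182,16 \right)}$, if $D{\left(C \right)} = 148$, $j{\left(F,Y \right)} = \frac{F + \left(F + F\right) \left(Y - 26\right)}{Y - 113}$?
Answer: $\frac{10898}{97} \approx 112.35$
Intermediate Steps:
$j{\left(F,Y \right)} = \frac{F + 2 F \left(-26 + Y\right)}{-113 + Y}$
$D{\left(85 \right)} - j{\left(182,16 \right)} = 148 - \frac{182 \left(-51 + 2 \cdot 16\right)}{-113 + 16} = 148 - \frac{182 \left(-51 + 32\right)}{-97} = 148 - 182 \left(- \frac{1}{97}\right) \left(-19\right) = 148 - \frac{3458}{97} = \frac{10898}{97}$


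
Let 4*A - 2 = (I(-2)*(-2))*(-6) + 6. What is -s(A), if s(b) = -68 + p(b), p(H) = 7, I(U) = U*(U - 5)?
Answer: 61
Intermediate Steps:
I(U) = U*(-5 + U)
A = 44 (A = ½ + ((-2*(-5 - 2)*(-2))*(-6) + 6)/4 = ½ + ((-2*(-7)*(-2))*(-6) + 6)/4 = ½ + ((14*(-2))*(-6) + 6)/4 = ½ + (-28*(-6) + 6)/4 = ½ + (168 + 6)/4 = ½ + (¼)*174 = ½ + 87/2 = 44)
s(b) = -61 (s(b) = -68 + 7 = -61)
-s(A) = -1*(-61) = 61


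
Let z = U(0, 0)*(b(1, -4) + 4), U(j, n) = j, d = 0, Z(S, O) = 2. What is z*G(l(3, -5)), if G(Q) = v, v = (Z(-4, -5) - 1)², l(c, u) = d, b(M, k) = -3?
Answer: 0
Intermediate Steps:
l(c, u) = 0
v = 1 (v = (2 - 1)² = 1² = 1)
G(Q) = 1
z = 0 (z = 0*(-3 + 4) = 0*1 = 0)
z*G(l(3, -5)) = 0*1 = 0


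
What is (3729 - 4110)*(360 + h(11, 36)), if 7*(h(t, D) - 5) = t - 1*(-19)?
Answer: -984885/7 ≈ -1.4070e+5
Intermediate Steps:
h(t, D) = 54/7 + t/7 (h(t, D) = 5 + (t - 1*(-19))/7 = 5 + (t + 19)/7 = 5 + (19 + t)/7 = 5 + (19/7 + t/7) = 54/7 + t/7)
(3729 - 4110)*(360 + h(11, 36)) = (3729 - 4110)*(360 + (54/7 + (⅐)*11)) = -381*(360 + (54/7 + 11/7)) = -381*(360 + 65/7) = -381*2585/7 = -984885/7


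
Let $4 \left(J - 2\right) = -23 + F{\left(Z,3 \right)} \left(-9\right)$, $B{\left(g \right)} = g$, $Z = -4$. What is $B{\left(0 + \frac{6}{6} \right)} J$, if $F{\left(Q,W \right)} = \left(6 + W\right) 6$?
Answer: $- \frac{501}{4} \approx -125.25$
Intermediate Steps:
$F{\left(Q,W \right)} = 36 + 6 W$
$J = - \frac{501}{4}$ ($J = 2 + \frac{-23 + \left(36 + 6 \cdot 3\right) \left(-9\right)}{4} = 2 + \frac{-23 + \left(36 + 18\right) \left(-9\right)}{4} = 2 + \frac{-23 + 54 \left(-9\right)}{4} = 2 + \frac{-23 - 486}{4} = 2 + \frac{1}{4} \left(-509\right) = 2 - \frac{509}{4} = - \frac{501}{4} \approx -125.25$)
$B{\left(0 + \frac{6}{6} \right)} J = \left(0 + \frac{6}{6}\right) \left(- \frac{501}{4}\right) = \left(0 + 6 \cdot \frac{1}{6}\right) \left(- \frac{501}{4}\right) = \left(0 + 1\right) \left(- \frac{501}{4}\right) = 1 \left(- \frac{501}{4}\right) = - \frac{501}{4}$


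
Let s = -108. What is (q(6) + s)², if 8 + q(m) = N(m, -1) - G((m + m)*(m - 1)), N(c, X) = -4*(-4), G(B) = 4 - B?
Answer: 1936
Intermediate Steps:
N(c, X) = 16
q(m) = 4 + 2*m*(-1 + m) (q(m) = -8 + (16 - (4 - (m + m)*(m - 1))) = -8 + (16 - (4 - 2*m*(-1 + m))) = -8 + (16 + (-4 + 2*m*(-1 + m))) = -8 + (12 + 2*m*(-1 + m)) = 4 + 2*m*(-1 + m))
(q(6) + s)² = ((4 + 2*6*(-1 + 6)) - 108)² = ((4 + 2*6*5) - 108)² = ((4 + 60) - 108)² = (64 - 108)² = (-44)² = 1936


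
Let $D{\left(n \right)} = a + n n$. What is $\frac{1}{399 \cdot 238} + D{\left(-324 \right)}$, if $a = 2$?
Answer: $\frac{9968920837}{94962} \approx 1.0498 \cdot 10^{5}$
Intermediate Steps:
$D{\left(n \right)} = 2 + n^{2}$ ($D{\left(n \right)} = 2 + n n = 2 + n^{2}$)
$\frac{1}{399 \cdot 238} + D{\left(-324 \right)} = \frac{1}{399 \cdot 238} + \left(2 + \left(-324\right)^{2}\right) = \frac{1}{94962} + \left(2 + 104976\right) = \frac{1}{94962} + 104978 = \frac{9968920837}{94962}$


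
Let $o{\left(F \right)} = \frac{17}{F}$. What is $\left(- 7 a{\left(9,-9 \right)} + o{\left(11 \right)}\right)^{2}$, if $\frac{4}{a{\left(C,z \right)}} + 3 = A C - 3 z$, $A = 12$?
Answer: $\frac{16}{9} \approx 1.7778$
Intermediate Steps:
$a{\left(C,z \right)} = \frac{4}{-3 - 3 z + 12 C}$ ($a{\left(C,z \right)} = \frac{4}{-3 + \left(12 C - 3 z\right)} = \frac{4}{-3 + \left(- 3 z + 12 C\right)} = \frac{4}{-3 - 3 z + 12 C}$)
$\left(- 7 a{\left(9,-9 \right)} + o{\left(11 \right)}\right)^{2} = \left(- 7 \left(- \frac{4}{3 - 108 + 3 \left(-9\right)}\right) + \frac{17}{11}\right)^{2} = \left(- 7 \left(- \frac{4}{3 - 108 - 27}\right) + 17 \cdot \frac{1}{11}\right)^{2} = \left(- 7 \left(- \frac{4}{-132}\right) + \frac{17}{11}\right)^{2} = \left(- 7 \left(\left(-4\right) \left(- \frac{1}{132}\right)\right) + \frac{17}{11}\right)^{2} = \left(\left(-7\right) \frac{1}{33} + \frac{17}{11}\right)^{2} = \left(- \frac{7}{33} + \frac{17}{11}\right)^{2} = \left(\frac{4}{3}\right)^{2} = \frac{16}{9}$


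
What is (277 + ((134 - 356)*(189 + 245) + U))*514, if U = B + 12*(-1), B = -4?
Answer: -49388718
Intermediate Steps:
U = -16 (U = -4 + 12*(-1) = -4 - 12 = -16)
(277 + ((134 - 356)*(189 + 245) + U))*514 = (277 + ((134 - 356)*(189 + 245) - 16))*514 = (277 + (-222*434 - 16))*514 = (277 + (-96348 - 16))*514 = (277 - 96364)*514 = -96087*514 = -49388718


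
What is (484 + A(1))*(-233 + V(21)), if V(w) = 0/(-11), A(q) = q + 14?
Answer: -116267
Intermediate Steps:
A(q) = 14 + q
V(w) = 0 (V(w) = 0*(-1/11) = 0)
(484 + A(1))*(-233 + V(21)) = (484 + (14 + 1))*(-233 + 0) = (484 + 15)*(-233) = 499*(-233) = -116267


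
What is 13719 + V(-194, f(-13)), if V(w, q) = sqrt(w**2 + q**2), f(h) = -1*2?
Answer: 13719 + 2*sqrt(9410) ≈ 13913.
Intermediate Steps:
f(h) = -2
V(w, q) = sqrt(q**2 + w**2)
13719 + V(-194, f(-13)) = 13719 + sqrt((-2)**2 + (-194)**2) = 13719 + sqrt(4 + 37636) = 13719 + sqrt(37640) = 13719 + 2*sqrt(9410)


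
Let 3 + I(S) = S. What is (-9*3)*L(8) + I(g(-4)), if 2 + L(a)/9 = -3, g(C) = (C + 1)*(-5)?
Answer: 1227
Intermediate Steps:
g(C) = -5 - 5*C (g(C) = (1 + C)*(-5) = -5 - 5*C)
I(S) = -3 + S
L(a) = -45 (L(a) = -18 + 9*(-3) = -18 - 27 = -45)
(-9*3)*L(8) + I(g(-4)) = -9*3*(-45) + (-3 + (-5 - 5*(-4))) = -27*(-45) + (-3 + (-5 + 20)) = 1215 + (-3 + 15) = 1215 + 12 = 1227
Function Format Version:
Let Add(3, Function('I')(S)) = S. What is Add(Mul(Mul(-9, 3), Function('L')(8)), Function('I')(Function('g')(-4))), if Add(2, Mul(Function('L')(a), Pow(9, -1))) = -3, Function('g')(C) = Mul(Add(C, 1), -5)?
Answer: 1227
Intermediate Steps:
Function('g')(C) = Add(-5, Mul(-5, C)) (Function('g')(C) = Mul(Add(1, C), -5) = Add(-5, Mul(-5, C)))
Function('I')(S) = Add(-3, S)
Function('L')(a) = -45 (Function('L')(a) = Add(-18, Mul(9, -3)) = Add(-18, -27) = -45)
Add(Mul(Mul(-9, 3), Function('L')(8)), Function('I')(Function('g')(-4))) = Add(Mul(Mul(-9, 3), -45), Add(-3, Add(-5, Mul(-5, -4)))) = Add(Mul(-27, -45), Add(-3, Add(-5, 20))) = Add(1215, Add(-3, 15)) = Add(1215, 12) = 1227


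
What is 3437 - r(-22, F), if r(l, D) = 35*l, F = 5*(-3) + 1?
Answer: 4207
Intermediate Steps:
F = -14 (F = -15 + 1 = -14)
3437 - r(-22, F) = 3437 - 35*(-22) = 3437 - 1*(-770) = 3437 + 770 = 4207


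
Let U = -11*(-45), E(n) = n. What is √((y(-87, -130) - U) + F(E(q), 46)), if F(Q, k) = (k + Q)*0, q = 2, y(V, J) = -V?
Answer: 2*I*√102 ≈ 20.199*I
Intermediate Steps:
F(Q, k) = 0 (F(Q, k) = (Q + k)*0 = 0)
U = 495
√((y(-87, -130) - U) + F(E(q), 46)) = √((-1*(-87) - 1*495) + 0) = √((87 - 495) + 0) = √(-408 + 0) = √(-408) = 2*I*√102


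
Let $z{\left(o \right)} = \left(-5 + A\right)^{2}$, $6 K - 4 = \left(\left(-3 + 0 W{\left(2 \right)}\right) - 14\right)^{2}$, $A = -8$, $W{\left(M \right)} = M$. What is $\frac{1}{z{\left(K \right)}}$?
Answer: $\frac{1}{169} \approx 0.0059172$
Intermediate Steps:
$K = \frac{293}{6}$ ($K = \frac{2}{3} + \frac{\left(\left(-3 + 0 \cdot 2\right) - 14\right)^{2}}{6} = \frac{2}{3} + \frac{\left(\left(-3 + 0\right) - 14\right)^{2}}{6} = \frac{2}{3} + \frac{\left(-3 - 14\right)^{2}}{6} = \frac{2}{3} + \frac{\left(-17\right)^{2}}{6} = \frac{2}{3} + \frac{1}{6} \cdot 289 = \frac{2}{3} + \frac{289}{6} = \frac{293}{6} \approx 48.833$)
$z{\left(o \right)} = 169$ ($z{\left(o \right)} = \left(-5 - 8\right)^{2} = \left(-13\right)^{2} = 169$)
$\frac{1}{z{\left(K \right)}} = \frac{1}{169}$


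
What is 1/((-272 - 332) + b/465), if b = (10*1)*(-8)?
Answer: -93/56188 ≈ -0.0016552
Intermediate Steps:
b = -80 (b = 10*(-8) = -80)
1/((-272 - 332) + b/465) = 1/((-272 - 332) - 80/465) = 1/(-604 - 80*1/465) = 1/(-604 - 16/93) = 1/(-56188/93) = -93/56188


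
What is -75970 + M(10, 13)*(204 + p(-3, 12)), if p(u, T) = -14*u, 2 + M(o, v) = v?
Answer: -73264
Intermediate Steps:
M(o, v) = -2 + v
-75970 + M(10, 13)*(204 + p(-3, 12)) = -75970 + (-2 + 13)*(204 - 14*(-3)) = -75970 + 11*(204 + 42) = -75970 + 11*246 = -75970 + 2706 = -73264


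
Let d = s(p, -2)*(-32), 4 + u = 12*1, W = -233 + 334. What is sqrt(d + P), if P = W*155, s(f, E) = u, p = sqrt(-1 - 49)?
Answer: 3*sqrt(1711) ≈ 124.09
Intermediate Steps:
W = 101
u = 8 (u = -4 + 12*1 = -4 + 12 = 8)
p = 5*I*sqrt(2) (p = sqrt(-50) = 5*I*sqrt(2) ≈ 7.0711*I)
s(f, E) = 8
P = 15655 (P = 101*155 = 15655)
d = -256 (d = 8*(-32) = -256)
sqrt(d + P) = sqrt(-256 + 15655) = sqrt(15399) = 3*sqrt(1711)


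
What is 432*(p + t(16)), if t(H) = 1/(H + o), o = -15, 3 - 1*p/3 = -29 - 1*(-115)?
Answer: -107136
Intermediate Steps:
p = -249 (p = 9 - 3*(-29 - 1*(-115)) = 9 - 3*(-29 + 115) = 9 - 3*86 = 9 - 258 = -249)
t(H) = 1/(-15 + H) (t(H) = 1/(H - 15) = 1/(-15 + H))
432*(p + t(16)) = 432*(-249 + 1/(-15 + 16)) = 432*(-249 + 1/1) = 432*(-249 + 1) = 432*(-248) = -107136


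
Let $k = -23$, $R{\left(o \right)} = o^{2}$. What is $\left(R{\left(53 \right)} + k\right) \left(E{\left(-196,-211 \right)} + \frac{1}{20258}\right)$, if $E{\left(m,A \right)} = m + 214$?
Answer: $\frac{72564355}{1447} \approx 50148.0$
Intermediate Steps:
$E{\left(m,A \right)} = 214 + m$
$\left(R{\left(53 \right)} + k\right) \left(E{\left(-196,-211 \right)} + \frac{1}{20258}\right) = \left(53^{2} - 23\right) \left(\left(214 - 196\right) + \frac{1}{20258}\right) = \left(2809 - 23\right) \left(18 + \frac{1}{20258}\right) = 2786 \cdot \frac{364645}{20258} = \frac{72564355}{1447}$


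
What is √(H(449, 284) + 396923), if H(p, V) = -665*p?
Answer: √98338 ≈ 313.59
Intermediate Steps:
√(H(449, 284) + 396923) = √(-665*449 + 396923) = √(-298585 + 396923) = √98338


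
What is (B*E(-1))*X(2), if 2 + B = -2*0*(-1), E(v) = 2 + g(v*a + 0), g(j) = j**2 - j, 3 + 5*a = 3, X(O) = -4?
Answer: 16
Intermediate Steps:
a = 0 (a = -3/5 + (1/5)*3 = -3/5 + 3/5 = 0)
E(v) = 2 (E(v) = 2 + (v*0 + 0)*(-1 + (v*0 + 0)) = 2 + (0 + 0)*(-1 + (0 + 0)) = 2 + 0*(-1 + 0) = 2 + 0*(-1) = 2 + 0 = 2)
B = -2 (B = -2 - 2*0*(-1) = -2 + 0*(-1) = -2 + 0 = -2)
(B*E(-1))*X(2) = -2*2*(-4) = -4*(-4) = 16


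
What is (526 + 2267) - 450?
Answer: 2343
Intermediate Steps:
(526 + 2267) - 450 = 2793 - 450 = 2343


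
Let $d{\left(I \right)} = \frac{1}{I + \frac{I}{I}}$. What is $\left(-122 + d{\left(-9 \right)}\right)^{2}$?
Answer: $\frac{954529}{64} \approx 14915.0$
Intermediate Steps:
$d{\left(I \right)} = \frac{1}{1 + I}$ ($d{\left(I \right)} = \frac{1}{I + 1} = \frac{1}{1 + I}$)
$\left(-122 + d{\left(-9 \right)}\right)^{2} = \left(-122 + \frac{1}{1 - 9}\right)^{2} = \left(-122 + \frac{1}{-8}\right)^{2} = \left(-122 - \frac{1}{8}\right)^{2} = \left(- \frac{977}{8}\right)^{2} = \frac{954529}{64}$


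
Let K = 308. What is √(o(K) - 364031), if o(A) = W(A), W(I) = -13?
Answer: 2*I*√91011 ≈ 603.36*I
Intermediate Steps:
o(A) = -13
√(o(K) - 364031) = √(-13 - 364031) = √(-364044) = 2*I*√91011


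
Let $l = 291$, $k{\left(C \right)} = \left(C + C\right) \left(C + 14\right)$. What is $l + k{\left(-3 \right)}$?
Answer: $225$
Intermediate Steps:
$k{\left(C \right)} = 2 C \left(14 + C\right)$
$l + k{\left(-3 \right)} = 291 + 2 \left(-3\right) \left(14 - 3\right) = 291 + 2 \left(-3\right) 11 = 291 - 66 = 225$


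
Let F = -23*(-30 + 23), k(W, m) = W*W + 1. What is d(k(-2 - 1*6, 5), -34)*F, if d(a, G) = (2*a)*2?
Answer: 41860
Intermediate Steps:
k(W, m) = 1 + W**2 (k(W, m) = W**2 + 1 = 1 + W**2)
d(a, G) = 4*a
F = 161 (F = -23*(-7) = 161)
d(k(-2 - 1*6, 5), -34)*F = (4*(1 + (-2 - 1*6)**2))*161 = (4*(1 + (-2 - 6)**2))*161 = (4*(1 + (-8)**2))*161 = (4*(1 + 64))*161 = (4*65)*161 = 260*161 = 41860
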